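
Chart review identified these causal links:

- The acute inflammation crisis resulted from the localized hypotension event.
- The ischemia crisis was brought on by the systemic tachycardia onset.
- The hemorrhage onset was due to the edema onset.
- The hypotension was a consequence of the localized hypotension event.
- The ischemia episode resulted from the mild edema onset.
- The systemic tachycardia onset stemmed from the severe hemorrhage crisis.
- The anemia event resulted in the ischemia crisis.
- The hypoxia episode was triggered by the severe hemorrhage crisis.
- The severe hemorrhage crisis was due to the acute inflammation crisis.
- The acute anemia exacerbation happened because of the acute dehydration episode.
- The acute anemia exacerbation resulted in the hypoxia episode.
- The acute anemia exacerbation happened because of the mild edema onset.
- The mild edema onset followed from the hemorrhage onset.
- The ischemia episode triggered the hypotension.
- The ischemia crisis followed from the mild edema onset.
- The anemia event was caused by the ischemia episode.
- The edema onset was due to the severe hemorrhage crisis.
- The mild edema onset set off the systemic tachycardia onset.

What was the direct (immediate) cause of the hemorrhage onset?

the edema onset

Upstream contributors include the localized hypotension event, the acute inflammation crisis, the severe hemorrhage crisis, but only the edema onset feeds directly into the hemorrhage onset.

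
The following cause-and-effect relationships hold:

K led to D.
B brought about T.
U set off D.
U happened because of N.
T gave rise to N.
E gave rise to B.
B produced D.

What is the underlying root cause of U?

E

Tracing upstream from U: U ← N ← T ← B ← E.
E has no stated cause, so it is the root.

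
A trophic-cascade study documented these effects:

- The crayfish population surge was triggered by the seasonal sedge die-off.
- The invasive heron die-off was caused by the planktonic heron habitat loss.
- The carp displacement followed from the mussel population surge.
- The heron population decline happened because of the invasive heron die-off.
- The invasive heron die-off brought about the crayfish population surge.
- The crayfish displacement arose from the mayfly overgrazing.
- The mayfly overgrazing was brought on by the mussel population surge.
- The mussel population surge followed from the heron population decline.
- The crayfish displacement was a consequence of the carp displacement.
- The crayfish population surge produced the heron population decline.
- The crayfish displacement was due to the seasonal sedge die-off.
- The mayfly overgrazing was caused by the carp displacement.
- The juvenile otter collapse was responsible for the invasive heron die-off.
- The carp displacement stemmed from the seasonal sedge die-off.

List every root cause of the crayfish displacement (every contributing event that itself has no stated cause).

Tracing upstream from the crayfish displacement: the crayfish displacement ← the carp displacement ← the mussel population surge ← the heron population decline ← the invasive heron die-off ← the juvenile otter collapse.
A separate upstream branch: the crayfish displacement ← the seasonal sedge die-off.
A separate upstream branch: the crayfish displacement ← the carp displacement ← the mussel population surge ← the heron population decline ← the invasive heron die-off ← the planktonic heron habitat loss.
Each of those chain origins has no stated cause.

the juvenile otter collapse, the planktonic heron habitat loss, the seasonal sedge die-off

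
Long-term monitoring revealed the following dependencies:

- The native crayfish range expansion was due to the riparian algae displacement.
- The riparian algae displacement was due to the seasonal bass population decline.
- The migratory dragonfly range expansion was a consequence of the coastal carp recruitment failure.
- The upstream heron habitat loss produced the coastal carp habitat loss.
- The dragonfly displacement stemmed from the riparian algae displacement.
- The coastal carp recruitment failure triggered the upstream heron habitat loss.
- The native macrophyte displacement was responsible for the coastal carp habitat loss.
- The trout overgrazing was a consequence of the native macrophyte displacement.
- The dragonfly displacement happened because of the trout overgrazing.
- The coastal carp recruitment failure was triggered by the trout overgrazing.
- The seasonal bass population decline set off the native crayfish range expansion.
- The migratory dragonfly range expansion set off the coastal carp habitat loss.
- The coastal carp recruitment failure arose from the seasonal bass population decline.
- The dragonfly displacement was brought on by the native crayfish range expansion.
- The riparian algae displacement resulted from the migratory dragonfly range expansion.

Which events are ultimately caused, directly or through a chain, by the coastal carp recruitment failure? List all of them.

Direct effects: the upstream heron habitat loss, the migratory dragonfly range expansion.
2 steps out: the riparian algae displacement, the coastal carp habitat loss.
3 steps out: the native crayfish range expansion, the dragonfly displacement.
Not reachable from it: the native macrophyte displacement, the seasonal bass population decline, the trout overgrazing.

the coastal carp habitat loss, the dragonfly displacement, the migratory dragonfly range expansion, the native crayfish range expansion, the riparian algae displacement, the upstream heron habitat loss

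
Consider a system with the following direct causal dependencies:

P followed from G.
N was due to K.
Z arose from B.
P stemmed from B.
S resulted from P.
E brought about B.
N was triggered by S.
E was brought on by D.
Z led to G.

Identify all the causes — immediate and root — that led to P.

B, D, E, G, Z

Immediate causes of P: B, G.
Further upstream: D, E, Z.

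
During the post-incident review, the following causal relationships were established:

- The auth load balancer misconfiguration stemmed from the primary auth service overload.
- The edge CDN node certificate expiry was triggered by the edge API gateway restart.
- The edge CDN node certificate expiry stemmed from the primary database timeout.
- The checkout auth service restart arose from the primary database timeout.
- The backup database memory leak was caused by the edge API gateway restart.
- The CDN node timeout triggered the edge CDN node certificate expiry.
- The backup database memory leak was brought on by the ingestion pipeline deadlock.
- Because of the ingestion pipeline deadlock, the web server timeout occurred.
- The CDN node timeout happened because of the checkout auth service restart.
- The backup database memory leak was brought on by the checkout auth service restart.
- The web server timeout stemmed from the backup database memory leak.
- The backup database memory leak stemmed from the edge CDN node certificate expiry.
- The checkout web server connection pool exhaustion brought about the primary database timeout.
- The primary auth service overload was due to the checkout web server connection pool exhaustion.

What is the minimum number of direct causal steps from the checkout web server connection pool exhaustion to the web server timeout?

Shortest chain: the checkout web server connection pool exhaustion → the primary database timeout → the checkout auth service restart → the backup database memory leak → the web server timeout.

4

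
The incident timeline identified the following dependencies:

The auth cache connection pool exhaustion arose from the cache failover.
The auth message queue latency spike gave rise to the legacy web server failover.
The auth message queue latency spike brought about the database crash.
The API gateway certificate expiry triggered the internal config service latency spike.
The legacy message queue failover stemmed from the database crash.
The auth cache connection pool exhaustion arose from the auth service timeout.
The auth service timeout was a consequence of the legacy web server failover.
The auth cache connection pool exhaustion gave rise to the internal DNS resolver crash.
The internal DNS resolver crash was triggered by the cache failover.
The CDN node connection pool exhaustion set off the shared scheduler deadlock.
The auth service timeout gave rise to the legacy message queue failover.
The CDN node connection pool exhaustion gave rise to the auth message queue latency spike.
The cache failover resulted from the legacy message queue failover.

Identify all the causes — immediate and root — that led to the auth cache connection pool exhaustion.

the CDN node connection pool exhaustion, the auth message queue latency spike, the auth service timeout, the cache failover, the database crash, the legacy message queue failover, the legacy web server failover

Immediate causes of the auth cache connection pool exhaustion: the auth service timeout, the cache failover.
Further upstream: the CDN node connection pool exhaustion, the auth message queue latency spike, the database crash, the legacy web server failover, the legacy message queue failover.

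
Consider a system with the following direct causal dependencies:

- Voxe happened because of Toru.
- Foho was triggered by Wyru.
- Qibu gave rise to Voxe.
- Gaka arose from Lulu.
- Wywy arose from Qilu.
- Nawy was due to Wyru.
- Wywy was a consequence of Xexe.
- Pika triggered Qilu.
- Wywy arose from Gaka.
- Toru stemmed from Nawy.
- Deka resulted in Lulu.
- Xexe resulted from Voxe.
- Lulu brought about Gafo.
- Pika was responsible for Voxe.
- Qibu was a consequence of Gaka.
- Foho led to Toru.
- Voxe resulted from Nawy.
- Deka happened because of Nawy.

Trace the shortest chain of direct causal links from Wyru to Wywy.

Wyru → Nawy
Nawy → Voxe
Voxe → Xexe
Xexe → Wywy
Length: 4 steps.

Wyru → Nawy → Voxe → Xexe → Wywy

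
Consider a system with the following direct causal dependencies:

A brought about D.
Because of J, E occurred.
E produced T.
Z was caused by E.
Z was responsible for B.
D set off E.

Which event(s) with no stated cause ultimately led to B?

A, J

Tracing upstream from B: B ← Z ← E ← D ← A.
A separate upstream branch: B ← Z ← E ← J.
Each of those chain origins has no stated cause.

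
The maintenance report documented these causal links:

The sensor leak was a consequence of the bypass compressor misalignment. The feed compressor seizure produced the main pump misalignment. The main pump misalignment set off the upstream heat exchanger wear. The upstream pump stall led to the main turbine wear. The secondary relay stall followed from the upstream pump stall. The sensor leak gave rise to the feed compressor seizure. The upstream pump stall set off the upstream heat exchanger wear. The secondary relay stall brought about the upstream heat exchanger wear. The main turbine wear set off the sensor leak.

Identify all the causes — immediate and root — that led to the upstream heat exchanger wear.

Immediate causes of the upstream heat exchanger wear: the upstream pump stall, the secondary relay stall, the main pump misalignment.
Further upstream: the main turbine wear, the sensor leak, the feed compressor seizure, the bypass compressor misalignment.

the bypass compressor misalignment, the feed compressor seizure, the main pump misalignment, the main turbine wear, the secondary relay stall, the sensor leak, the upstream pump stall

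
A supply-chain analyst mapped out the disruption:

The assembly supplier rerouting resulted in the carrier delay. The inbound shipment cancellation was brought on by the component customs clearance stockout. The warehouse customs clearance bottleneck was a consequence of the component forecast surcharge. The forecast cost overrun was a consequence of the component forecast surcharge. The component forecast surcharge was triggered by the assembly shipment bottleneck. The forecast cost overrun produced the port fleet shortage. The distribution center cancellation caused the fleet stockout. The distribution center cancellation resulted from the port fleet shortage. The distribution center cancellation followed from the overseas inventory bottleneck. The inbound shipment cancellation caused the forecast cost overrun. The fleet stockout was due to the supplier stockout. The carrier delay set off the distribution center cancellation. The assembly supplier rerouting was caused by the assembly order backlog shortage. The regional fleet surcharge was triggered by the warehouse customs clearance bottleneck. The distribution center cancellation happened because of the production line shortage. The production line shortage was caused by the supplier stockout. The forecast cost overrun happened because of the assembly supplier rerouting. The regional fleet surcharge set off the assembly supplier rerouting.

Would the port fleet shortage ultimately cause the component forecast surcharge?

The port fleet shortage leads to the distribution center cancellation, the fleet stockout; the component forecast surcharge is not among them.

No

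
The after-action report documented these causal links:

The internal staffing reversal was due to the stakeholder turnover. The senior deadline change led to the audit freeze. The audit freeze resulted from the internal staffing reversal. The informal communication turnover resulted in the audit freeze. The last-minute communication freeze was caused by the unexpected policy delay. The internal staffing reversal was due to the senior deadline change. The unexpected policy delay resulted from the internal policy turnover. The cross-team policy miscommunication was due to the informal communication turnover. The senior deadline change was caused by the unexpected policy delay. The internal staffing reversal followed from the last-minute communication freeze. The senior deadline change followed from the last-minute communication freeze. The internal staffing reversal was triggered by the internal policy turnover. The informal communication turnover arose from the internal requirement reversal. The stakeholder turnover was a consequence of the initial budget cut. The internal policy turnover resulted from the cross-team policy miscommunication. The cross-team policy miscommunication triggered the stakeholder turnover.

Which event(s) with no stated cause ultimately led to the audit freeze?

the initial budget cut, the internal requirement reversal

Tracing upstream from the audit freeze: the audit freeze ← the informal communication turnover ← the internal requirement reversal.
A separate upstream branch: the audit freeze ← the internal staffing reversal ← the stakeholder turnover ← the initial budget cut.
Each of those chain origins has no stated cause.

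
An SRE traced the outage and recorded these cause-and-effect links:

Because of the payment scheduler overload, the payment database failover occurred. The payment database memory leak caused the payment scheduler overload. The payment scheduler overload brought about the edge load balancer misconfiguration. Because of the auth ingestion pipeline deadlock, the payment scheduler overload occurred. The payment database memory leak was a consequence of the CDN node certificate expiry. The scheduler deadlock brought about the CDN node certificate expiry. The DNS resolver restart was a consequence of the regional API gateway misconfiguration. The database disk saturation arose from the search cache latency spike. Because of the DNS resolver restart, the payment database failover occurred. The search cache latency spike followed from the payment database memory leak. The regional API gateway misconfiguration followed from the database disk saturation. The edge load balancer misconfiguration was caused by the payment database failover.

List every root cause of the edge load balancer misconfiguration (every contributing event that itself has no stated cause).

Tracing upstream from the edge load balancer misconfiguration: the edge load balancer misconfiguration ← the payment scheduler overload ← the payment database memory leak ← the CDN node certificate expiry ← the scheduler deadlock.
A separate upstream branch: the edge load balancer misconfiguration ← the payment scheduler overload ← the auth ingestion pipeline deadlock.
Each of those chain origins has no stated cause.

the auth ingestion pipeline deadlock, the scheduler deadlock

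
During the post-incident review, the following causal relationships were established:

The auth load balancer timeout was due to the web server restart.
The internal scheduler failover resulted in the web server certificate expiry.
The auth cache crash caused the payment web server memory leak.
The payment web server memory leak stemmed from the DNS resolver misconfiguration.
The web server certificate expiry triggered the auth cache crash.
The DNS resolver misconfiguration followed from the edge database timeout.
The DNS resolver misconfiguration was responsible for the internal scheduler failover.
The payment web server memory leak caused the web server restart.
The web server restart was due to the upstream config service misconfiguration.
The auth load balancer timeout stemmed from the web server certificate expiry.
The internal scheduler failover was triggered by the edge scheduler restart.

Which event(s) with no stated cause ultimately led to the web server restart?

Tracing upstream from the web server restart: the web server restart ← the upstream config service misconfiguration.
A separate upstream branch: the web server restart ← the payment web server memory leak ← the auth cache crash ← the web server certificate expiry ← the internal scheduler failover ← the edge scheduler restart.
A separate upstream branch: the web server restart ← the payment web server memory leak ← the DNS resolver misconfiguration ← the edge database timeout.
Each of those chain origins has no stated cause.

the edge database timeout, the edge scheduler restart, the upstream config service misconfiguration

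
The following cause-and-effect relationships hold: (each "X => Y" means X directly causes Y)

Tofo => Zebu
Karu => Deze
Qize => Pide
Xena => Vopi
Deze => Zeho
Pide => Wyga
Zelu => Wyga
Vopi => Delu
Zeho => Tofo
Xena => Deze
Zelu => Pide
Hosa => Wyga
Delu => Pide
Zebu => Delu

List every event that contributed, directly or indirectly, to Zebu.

Deze, Karu, Tofo, Xena, Zeho

Immediate cause of Zebu: Tofo.
Further upstream: Xena, Karu, Deze, Zeho.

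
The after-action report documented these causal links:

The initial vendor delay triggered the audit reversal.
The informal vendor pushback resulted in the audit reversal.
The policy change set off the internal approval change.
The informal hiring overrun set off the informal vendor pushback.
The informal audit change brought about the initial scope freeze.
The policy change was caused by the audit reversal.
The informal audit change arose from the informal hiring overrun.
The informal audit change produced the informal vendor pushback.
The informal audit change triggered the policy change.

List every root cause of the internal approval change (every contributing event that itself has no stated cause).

the informal hiring overrun, the initial vendor delay

Tracing upstream from the internal approval change: the internal approval change ← the policy change ← the informal audit change ← the informal hiring overrun.
A separate upstream branch: the internal approval change ← the policy change ← the audit reversal ← the initial vendor delay.
Each of those chain origins has no stated cause.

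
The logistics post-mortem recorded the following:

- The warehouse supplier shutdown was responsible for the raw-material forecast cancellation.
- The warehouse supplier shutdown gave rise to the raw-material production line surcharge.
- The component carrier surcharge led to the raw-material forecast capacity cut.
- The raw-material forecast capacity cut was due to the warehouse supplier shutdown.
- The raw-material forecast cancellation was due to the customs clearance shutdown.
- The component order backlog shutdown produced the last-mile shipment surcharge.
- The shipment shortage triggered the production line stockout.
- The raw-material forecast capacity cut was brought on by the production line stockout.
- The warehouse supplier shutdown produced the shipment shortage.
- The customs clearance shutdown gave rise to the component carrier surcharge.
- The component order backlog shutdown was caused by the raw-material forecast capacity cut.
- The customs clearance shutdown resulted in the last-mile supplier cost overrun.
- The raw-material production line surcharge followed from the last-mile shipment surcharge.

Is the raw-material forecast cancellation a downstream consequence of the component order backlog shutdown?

No

The component order backlog shutdown leads to the last-mile shipment surcharge, the raw-material production line surcharge; the raw-material forecast cancellation is not among them.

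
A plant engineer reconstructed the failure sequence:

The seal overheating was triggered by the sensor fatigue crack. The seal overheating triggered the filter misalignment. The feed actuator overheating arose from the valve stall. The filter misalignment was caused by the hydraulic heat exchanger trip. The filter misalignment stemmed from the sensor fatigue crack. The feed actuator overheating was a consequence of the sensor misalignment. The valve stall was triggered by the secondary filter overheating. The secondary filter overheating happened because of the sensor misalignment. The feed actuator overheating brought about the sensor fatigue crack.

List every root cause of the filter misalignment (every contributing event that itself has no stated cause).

the hydraulic heat exchanger trip, the sensor misalignment

Tracing upstream from the filter misalignment: the filter misalignment ← the sensor fatigue crack ← the feed actuator overheating ← the sensor misalignment.
A separate upstream branch: the filter misalignment ← the hydraulic heat exchanger trip.
Each of those chain origins has no stated cause.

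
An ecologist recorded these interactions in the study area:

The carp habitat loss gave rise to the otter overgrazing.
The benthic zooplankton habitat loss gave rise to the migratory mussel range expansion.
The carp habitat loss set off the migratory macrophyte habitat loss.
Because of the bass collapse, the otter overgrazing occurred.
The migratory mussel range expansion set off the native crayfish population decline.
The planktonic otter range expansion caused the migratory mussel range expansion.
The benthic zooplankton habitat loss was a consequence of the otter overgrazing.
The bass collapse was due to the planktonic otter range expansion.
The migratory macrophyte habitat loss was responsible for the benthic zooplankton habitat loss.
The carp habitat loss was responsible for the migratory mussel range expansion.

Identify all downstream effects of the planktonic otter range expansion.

the bass collapse, the benthic zooplankton habitat loss, the migratory mussel range expansion, the native crayfish population decline, the otter overgrazing

Direct effects: the bass collapse, the migratory mussel range expansion.
2 steps out: the otter overgrazing, the native crayfish population decline.
3 steps out: the benthic zooplankton habitat loss.
Not reachable from it: the carp habitat loss, the migratory macrophyte habitat loss.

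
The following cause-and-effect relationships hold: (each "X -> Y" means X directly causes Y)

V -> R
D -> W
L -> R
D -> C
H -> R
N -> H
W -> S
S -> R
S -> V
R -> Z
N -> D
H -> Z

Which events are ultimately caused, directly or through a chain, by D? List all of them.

Direct effects: C, W.
2 steps out: S.
3 steps out: V, R.
4 steps out: Z.
Not reachable from it: L, N, H.

C, R, S, V, W, Z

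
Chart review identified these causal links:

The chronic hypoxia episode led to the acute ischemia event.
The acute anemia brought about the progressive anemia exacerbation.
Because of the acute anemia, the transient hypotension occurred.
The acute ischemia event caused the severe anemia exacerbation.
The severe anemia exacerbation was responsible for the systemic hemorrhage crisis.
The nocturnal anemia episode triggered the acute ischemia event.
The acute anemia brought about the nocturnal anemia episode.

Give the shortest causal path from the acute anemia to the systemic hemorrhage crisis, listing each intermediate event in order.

the acute anemia → the nocturnal anemia episode
the nocturnal anemia episode → the acute ischemia event
the acute ischemia event → the severe anemia exacerbation
the severe anemia exacerbation → the systemic hemorrhage crisis
Length: 4 steps.

the acute anemia → the nocturnal anemia episode → the acute ischemia event → the severe anemia exacerbation → the systemic hemorrhage crisis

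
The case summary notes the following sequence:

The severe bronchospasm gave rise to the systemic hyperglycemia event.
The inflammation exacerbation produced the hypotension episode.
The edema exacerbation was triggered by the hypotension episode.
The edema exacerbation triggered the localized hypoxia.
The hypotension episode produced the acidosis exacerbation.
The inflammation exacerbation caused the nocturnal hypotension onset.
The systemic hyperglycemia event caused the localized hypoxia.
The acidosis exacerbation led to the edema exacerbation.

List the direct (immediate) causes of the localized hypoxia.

the edema exacerbation, the systemic hyperglycemia event

Upstream contributors include the severe bronchospasm, the inflammation exacerbation, the hypotension episode, the acidosis exacerbation, but only the edema exacerbation, the systemic hyperglycemia event feed directly into the localized hypoxia.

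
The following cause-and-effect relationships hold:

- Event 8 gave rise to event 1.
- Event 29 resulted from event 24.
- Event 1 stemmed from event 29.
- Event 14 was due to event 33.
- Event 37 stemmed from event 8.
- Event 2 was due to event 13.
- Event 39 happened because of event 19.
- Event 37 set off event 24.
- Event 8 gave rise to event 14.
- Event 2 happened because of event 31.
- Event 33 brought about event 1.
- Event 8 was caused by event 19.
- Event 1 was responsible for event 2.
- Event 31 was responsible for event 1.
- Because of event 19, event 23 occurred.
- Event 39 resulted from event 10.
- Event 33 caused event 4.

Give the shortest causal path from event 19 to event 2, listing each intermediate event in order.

event 19 → event 8 → event 1 → event 2

event 19 → event 8
event 8 → event 1
event 1 → event 2
Length: 3 steps.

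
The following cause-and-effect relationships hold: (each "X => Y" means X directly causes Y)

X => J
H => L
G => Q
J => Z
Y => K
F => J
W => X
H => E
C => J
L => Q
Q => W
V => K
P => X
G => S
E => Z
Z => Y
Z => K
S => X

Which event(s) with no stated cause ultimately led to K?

Tracing upstream from K: K ← Z ← J ← X ← P.
A separate upstream branch: K ← Z ← J ← X ← S ← G.
A separate upstream branch: K ← Z ← E ← H.
A separate upstream branch: K ← Z ← J ← F.
A separate upstream branch: K ← V.
A separate upstream branch: K ← Z ← J ← C.
Each of those chain origins has no stated cause.

C, F, G, H, P, V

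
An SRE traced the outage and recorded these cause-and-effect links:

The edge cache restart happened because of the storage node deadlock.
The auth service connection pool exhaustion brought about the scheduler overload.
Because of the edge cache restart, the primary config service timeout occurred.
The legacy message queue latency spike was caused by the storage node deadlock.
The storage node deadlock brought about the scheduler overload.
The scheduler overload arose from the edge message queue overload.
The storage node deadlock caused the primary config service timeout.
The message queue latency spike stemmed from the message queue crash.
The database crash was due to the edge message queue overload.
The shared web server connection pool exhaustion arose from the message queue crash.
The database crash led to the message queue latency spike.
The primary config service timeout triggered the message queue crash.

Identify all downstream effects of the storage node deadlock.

Direct effects: the edge cache restart, the scheduler overload, the primary config service timeout, the legacy message queue latency spike.
2 steps out: the message queue crash.
3 steps out: the shared web server connection pool exhaustion, the message queue latency spike.
Not reachable from it: the edge message queue overload, the auth service connection pool exhaustion, the database crash.

the edge cache restart, the legacy message queue latency spike, the message queue crash, the message queue latency spike, the primary config service timeout, the scheduler overload, the shared web server connection pool exhaustion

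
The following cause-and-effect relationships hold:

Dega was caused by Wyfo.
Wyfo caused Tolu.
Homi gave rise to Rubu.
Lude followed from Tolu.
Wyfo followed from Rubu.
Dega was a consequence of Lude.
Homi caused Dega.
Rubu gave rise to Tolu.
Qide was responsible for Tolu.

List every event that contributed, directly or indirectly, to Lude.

Immediate cause of Lude: Tolu.
Further upstream: Homi, Qide, Rubu, Wyfo.

Homi, Qide, Rubu, Tolu, Wyfo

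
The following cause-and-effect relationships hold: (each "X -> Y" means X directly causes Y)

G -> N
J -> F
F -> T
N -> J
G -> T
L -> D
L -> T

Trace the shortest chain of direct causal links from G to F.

G → N
N → J
J → F
Length: 3 steps.

G → N → J → F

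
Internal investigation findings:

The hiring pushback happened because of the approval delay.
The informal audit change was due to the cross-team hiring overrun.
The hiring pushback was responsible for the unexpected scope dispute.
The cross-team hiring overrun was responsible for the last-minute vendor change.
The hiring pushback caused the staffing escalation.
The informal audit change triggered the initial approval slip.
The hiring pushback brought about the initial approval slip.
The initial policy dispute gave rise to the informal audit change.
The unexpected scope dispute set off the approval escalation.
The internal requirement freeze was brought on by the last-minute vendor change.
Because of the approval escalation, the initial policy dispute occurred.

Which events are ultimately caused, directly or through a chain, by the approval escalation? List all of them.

Direct effects: the initial policy dispute.
2 steps out: the informal audit change.
3 steps out: the initial approval slip.
Not reachable from it: the approval delay, the hiring pushback, the unexpected scope dispute, the cross-team hiring overrun, the staffing escalation, the last-minute vendor change, the internal requirement freeze.

the informal audit change, the initial approval slip, the initial policy dispute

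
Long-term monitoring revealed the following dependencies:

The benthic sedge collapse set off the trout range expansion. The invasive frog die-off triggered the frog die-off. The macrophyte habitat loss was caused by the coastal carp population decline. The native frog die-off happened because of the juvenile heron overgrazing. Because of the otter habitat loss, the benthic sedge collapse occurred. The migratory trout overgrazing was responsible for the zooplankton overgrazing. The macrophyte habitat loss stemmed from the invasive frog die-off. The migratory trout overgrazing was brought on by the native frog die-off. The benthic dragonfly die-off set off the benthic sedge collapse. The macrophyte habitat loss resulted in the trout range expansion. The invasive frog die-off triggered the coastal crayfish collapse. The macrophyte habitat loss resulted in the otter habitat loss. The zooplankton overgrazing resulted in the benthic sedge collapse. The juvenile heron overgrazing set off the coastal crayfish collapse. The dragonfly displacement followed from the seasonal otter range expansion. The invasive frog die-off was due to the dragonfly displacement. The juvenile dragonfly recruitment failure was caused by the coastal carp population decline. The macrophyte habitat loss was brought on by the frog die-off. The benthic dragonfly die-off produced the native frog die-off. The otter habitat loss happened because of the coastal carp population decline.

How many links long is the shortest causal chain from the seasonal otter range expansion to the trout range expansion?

Shortest chain: the seasonal otter range expansion → the dragonfly displacement → the invasive frog die-off → the macrophyte habitat loss → the trout range expansion.

4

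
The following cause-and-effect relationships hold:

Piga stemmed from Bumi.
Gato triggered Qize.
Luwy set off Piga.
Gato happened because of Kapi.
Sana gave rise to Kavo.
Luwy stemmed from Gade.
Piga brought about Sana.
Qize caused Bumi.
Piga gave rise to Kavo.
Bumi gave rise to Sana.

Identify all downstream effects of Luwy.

Kavo, Piga, Sana

Direct effects: Piga.
2 steps out: Sana, Kavo.
Not reachable from it: Gade, Kapi, Gato, Qize, Bumi.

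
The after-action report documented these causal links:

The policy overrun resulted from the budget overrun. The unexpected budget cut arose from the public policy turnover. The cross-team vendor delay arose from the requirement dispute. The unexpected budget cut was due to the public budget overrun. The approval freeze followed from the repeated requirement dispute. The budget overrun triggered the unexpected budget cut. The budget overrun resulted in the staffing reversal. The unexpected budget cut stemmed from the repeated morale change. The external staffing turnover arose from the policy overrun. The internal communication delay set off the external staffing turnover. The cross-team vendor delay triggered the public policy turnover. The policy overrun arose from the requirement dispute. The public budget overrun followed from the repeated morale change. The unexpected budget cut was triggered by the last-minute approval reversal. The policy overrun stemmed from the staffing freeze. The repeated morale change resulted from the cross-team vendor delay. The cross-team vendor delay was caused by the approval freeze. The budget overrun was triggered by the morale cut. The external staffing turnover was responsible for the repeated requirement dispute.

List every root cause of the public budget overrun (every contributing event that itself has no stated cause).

the internal communication delay, the morale cut, the requirement dispute, the staffing freeze

Tracing upstream from the public budget overrun: the public budget overrun ← the repeated morale change ← the cross-team vendor delay ← the approval freeze ← the repeated requirement dispute ← the external staffing turnover ← the policy overrun ← the budget overrun ← the morale cut.
A separate upstream branch: the public budget overrun ← the repeated morale change ← the cross-team vendor delay ← the requirement dispute.
A separate upstream branch: the public budget overrun ← the repeated morale change ← the cross-team vendor delay ← the approval freeze ← the repeated requirement dispute ← the external staffing turnover ← the internal communication delay.
A separate upstream branch: the public budget overrun ← the repeated morale change ← the cross-team vendor delay ← the approval freeze ← the repeated requirement dispute ← the external staffing turnover ← the policy overrun ← the staffing freeze.
Each of those chain origins has no stated cause.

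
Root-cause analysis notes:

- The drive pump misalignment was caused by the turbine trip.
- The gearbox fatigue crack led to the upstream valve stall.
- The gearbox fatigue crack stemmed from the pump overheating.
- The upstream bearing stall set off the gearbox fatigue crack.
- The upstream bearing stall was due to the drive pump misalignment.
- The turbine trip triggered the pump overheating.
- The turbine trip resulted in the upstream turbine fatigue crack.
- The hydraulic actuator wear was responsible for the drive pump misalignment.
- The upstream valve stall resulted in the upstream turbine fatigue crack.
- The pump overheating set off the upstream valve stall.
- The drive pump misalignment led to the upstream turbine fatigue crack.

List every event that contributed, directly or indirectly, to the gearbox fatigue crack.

Immediate causes of the gearbox fatigue crack: the upstream bearing stall, the pump overheating.
Further upstream: the turbine trip, the drive pump misalignment, the hydraulic actuator wear.

the drive pump misalignment, the hydraulic actuator wear, the pump overheating, the turbine trip, the upstream bearing stall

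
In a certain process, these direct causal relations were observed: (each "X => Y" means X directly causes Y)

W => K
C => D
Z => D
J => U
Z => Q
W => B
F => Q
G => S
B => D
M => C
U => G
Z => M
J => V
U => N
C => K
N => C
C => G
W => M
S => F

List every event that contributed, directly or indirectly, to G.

Immediate causes of G: U, C.
Further upstream: J, W, Z, M, N.

C, J, M, N, U, W, Z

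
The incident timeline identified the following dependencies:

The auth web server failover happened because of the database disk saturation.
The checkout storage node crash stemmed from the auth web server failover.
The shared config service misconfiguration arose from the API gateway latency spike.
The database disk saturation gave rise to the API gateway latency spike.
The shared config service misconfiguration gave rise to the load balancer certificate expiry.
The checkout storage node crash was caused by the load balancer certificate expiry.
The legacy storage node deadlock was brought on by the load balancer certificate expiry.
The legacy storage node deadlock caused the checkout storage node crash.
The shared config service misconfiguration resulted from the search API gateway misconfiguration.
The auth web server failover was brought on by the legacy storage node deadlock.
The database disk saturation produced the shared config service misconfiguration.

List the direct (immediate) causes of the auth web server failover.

the database disk saturation, the legacy storage node deadlock

Upstream contributors include the API gateway latency spike, the shared config service misconfiguration, the load balancer certificate expiry, the search API gateway misconfiguration, but only the database disk saturation, the legacy storage node deadlock feed directly into the auth web server failover.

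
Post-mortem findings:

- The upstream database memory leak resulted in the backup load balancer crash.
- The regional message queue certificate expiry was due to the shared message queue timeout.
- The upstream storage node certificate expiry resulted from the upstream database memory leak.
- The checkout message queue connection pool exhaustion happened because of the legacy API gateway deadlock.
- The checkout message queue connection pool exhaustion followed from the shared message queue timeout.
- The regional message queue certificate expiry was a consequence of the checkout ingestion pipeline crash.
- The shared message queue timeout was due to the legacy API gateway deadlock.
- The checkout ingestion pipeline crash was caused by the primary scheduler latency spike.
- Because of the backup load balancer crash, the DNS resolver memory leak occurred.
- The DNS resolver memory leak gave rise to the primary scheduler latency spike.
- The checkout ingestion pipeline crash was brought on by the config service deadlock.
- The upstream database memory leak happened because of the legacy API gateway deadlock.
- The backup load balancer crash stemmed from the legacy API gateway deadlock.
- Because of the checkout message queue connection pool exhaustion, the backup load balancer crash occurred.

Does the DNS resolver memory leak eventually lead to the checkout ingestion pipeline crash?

Yes

There is a causal chain: the DNS resolver memory leak → the primary scheduler latency spike → the checkout ingestion pipeline crash.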